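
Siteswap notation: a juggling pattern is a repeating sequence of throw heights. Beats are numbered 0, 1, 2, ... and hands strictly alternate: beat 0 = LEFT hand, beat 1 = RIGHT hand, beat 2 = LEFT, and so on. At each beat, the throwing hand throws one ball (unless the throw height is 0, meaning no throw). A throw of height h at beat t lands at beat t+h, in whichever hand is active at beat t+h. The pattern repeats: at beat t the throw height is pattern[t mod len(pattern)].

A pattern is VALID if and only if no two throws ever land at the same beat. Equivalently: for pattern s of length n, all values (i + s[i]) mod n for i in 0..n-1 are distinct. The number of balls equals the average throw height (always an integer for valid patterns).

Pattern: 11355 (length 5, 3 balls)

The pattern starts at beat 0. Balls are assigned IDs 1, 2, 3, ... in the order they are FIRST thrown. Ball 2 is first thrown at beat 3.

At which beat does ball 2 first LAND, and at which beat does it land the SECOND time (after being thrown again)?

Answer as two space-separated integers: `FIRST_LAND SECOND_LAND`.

Beat 0 (L): throw ball1 h=1 -> lands@1:R; in-air after throw: [b1@1:R]
Beat 1 (R): throw ball1 h=1 -> lands@2:L; in-air after throw: [b1@2:L]
Beat 2 (L): throw ball1 h=3 -> lands@5:R; in-air after throw: [b1@5:R]
Beat 3 (R): throw ball2 h=5 -> lands@8:L; in-air after throw: [b1@5:R b2@8:L]
Beat 4 (L): throw ball3 h=5 -> lands@9:R; in-air after throw: [b1@5:R b2@8:L b3@9:R]
Beat 5 (R): throw ball1 h=1 -> lands@6:L; in-air after throw: [b1@6:L b2@8:L b3@9:R]
Beat 6 (L): throw ball1 h=1 -> lands@7:R; in-air after throw: [b1@7:R b2@8:L b3@9:R]
Beat 7 (R): throw ball1 h=3 -> lands@10:L; in-air after throw: [b2@8:L b3@9:R b1@10:L]
Beat 8 (L): throw ball2 h=5 -> lands@13:R; in-air after throw: [b3@9:R b1@10:L b2@13:R]
Beat 9 (R): throw ball3 h=5 -> lands@14:L; in-air after throw: [b1@10:L b2@13:R b3@14:L]
Beat 10 (L): throw ball1 h=1 -> lands@11:R; in-air after throw: [b1@11:R b2@13:R b3@14:L]
Beat 11 (R): throw ball1 h=1 -> lands@12:L; in-air after throw: [b1@12:L b2@13:R b3@14:L]
Beat 12 (L): throw ball1 h=3 -> lands@15:R; in-air after throw: [b2@13:R b3@14:L b1@15:R]
Beat 13 (R): throw ball2 h=5 -> lands@18:L; in-air after throw: [b3@14:L b1@15:R b2@18:L]
Ball 2: thrown@3 h=5 -> first land @8; rethrown@8 h=5 -> second land @13

Answer: 8 13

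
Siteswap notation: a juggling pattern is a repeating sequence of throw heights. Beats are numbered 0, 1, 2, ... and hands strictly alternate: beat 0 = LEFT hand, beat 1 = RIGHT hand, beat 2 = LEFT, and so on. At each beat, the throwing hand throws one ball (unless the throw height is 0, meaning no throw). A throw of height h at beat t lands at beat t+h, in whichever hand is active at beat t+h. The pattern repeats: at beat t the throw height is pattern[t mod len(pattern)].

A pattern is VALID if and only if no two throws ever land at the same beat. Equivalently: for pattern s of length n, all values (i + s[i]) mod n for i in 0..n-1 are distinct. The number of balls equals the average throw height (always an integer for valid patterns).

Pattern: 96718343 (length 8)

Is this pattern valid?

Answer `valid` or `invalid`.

Answer: invalid

Derivation:
i=0: (i + s[i]) mod n = (0 + 9) mod 8 = 1
i=1: (i + s[i]) mod n = (1 + 6) mod 8 = 7
i=2: (i + s[i]) mod n = (2 + 7) mod 8 = 1
i=3: (i + s[i]) mod n = (3 + 1) mod 8 = 4
i=4: (i + s[i]) mod n = (4 + 8) mod 8 = 4
i=5: (i + s[i]) mod n = (5 + 3) mod 8 = 0
i=6: (i + s[i]) mod n = (6 + 4) mod 8 = 2
i=7: (i + s[i]) mod n = (7 + 3) mod 8 = 2
Residues: [1, 7, 1, 4, 4, 0, 2, 2], distinct: False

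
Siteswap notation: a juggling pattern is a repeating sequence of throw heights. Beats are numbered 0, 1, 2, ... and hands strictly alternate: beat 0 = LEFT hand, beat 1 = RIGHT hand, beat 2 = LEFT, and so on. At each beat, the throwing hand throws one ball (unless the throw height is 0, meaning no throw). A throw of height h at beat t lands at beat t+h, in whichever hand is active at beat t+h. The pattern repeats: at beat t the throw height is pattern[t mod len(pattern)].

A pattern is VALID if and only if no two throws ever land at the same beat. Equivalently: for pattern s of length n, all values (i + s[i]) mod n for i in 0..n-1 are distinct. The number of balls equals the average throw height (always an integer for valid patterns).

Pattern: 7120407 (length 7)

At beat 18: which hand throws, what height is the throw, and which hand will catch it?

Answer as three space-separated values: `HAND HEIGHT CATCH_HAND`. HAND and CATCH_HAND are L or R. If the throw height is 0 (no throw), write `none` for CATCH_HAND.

Beat 18: 18 mod 2 = 0, so hand = L
Throw height = pattern[18 mod 7] = pattern[4] = 4
Lands at beat 18+4=22, 22 mod 2 = 0, so catch hand = L

Answer: L 4 L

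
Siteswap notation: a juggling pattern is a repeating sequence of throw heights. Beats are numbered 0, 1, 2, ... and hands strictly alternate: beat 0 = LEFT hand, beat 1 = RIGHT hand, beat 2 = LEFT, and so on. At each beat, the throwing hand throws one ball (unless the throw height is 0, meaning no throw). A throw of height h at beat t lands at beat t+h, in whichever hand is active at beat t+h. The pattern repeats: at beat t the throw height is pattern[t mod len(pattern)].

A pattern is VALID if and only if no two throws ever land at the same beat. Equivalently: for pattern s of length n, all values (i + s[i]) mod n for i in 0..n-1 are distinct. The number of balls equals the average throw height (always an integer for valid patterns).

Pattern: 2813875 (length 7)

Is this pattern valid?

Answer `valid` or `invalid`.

Answer: invalid

Derivation:
i=0: (i + s[i]) mod n = (0 + 2) mod 7 = 2
i=1: (i + s[i]) mod n = (1 + 8) mod 7 = 2
i=2: (i + s[i]) mod n = (2 + 1) mod 7 = 3
i=3: (i + s[i]) mod n = (3 + 3) mod 7 = 6
i=4: (i + s[i]) mod n = (4 + 8) mod 7 = 5
i=5: (i + s[i]) mod n = (5 + 7) mod 7 = 5
i=6: (i + s[i]) mod n = (6 + 5) mod 7 = 4
Residues: [2, 2, 3, 6, 5, 5, 4], distinct: False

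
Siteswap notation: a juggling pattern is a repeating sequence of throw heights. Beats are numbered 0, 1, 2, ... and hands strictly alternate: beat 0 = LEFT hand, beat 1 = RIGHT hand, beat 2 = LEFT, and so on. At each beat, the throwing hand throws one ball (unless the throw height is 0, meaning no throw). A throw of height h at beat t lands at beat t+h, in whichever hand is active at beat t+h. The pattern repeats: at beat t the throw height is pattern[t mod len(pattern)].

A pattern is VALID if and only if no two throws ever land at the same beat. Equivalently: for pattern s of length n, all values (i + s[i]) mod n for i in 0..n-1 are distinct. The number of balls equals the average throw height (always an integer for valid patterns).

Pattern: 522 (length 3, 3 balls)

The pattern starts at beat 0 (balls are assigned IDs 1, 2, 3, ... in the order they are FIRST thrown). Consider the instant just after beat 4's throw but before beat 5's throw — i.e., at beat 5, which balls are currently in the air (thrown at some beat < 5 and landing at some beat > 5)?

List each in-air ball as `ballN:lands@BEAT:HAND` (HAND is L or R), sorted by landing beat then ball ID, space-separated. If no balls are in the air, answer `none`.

Answer: ball3:lands@6:L ball2:lands@8:L

Derivation:
Beat 0 (L): throw ball1 h=5 -> lands@5:R; in-air after throw: [b1@5:R]
Beat 1 (R): throw ball2 h=2 -> lands@3:R; in-air after throw: [b2@3:R b1@5:R]
Beat 2 (L): throw ball3 h=2 -> lands@4:L; in-air after throw: [b2@3:R b3@4:L b1@5:R]
Beat 3 (R): throw ball2 h=5 -> lands@8:L; in-air after throw: [b3@4:L b1@5:R b2@8:L]
Beat 4 (L): throw ball3 h=2 -> lands@6:L; in-air after throw: [b1@5:R b3@6:L b2@8:L]
Beat 5 (R): throw ball1 h=2 -> lands@7:R; in-air after throw: [b3@6:L b1@7:R b2@8:L]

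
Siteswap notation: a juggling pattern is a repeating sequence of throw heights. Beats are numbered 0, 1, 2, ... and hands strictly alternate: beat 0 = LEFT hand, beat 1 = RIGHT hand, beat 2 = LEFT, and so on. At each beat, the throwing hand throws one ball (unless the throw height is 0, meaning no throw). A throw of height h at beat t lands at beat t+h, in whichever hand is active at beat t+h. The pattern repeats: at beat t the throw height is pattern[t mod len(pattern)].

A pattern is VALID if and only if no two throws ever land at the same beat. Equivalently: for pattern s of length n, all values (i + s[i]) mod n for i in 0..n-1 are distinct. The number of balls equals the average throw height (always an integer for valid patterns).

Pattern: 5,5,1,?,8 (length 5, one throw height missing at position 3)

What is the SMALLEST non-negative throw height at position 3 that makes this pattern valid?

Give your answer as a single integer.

Answer: 1

Derivation:
i=0: (0 + 5) mod 5 = 0
i=1: (1 + 5) mod 5 = 1
i=2: (2 + 1) mod 5 = 3
i=3: s[i]=? (unknown)
i=4: (4 + 8) mod 5 = 2
Known residues: [0, 1, 2, 3]; need a permutation of 0..4, so missing residue r = 4
Need (3 + s) mod 5 = 4; smallest s = (4 - 3) mod 5 = 1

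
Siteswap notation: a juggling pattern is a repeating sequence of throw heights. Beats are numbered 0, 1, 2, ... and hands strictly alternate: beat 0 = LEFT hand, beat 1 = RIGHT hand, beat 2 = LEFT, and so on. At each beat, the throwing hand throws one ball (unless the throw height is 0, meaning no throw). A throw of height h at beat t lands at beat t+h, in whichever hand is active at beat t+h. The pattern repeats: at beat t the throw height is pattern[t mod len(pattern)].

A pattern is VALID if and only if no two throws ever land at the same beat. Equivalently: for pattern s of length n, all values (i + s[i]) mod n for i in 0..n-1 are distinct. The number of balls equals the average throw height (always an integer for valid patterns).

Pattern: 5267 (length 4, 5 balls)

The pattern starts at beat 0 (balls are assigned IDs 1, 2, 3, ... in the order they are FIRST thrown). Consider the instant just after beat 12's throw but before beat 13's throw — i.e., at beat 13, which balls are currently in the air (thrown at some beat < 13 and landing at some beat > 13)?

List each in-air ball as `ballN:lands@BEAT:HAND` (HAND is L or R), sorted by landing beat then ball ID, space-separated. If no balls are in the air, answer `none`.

Beat 0 (L): throw ball1 h=5 -> lands@5:R; in-air after throw: [b1@5:R]
Beat 1 (R): throw ball2 h=2 -> lands@3:R; in-air after throw: [b2@3:R b1@5:R]
Beat 2 (L): throw ball3 h=6 -> lands@8:L; in-air after throw: [b2@3:R b1@5:R b3@8:L]
Beat 3 (R): throw ball2 h=7 -> lands@10:L; in-air after throw: [b1@5:R b3@8:L b2@10:L]
Beat 4 (L): throw ball4 h=5 -> lands@9:R; in-air after throw: [b1@5:R b3@8:L b4@9:R b2@10:L]
Beat 5 (R): throw ball1 h=2 -> lands@7:R; in-air after throw: [b1@7:R b3@8:L b4@9:R b2@10:L]
Beat 6 (L): throw ball5 h=6 -> lands@12:L; in-air after throw: [b1@7:R b3@8:L b4@9:R b2@10:L b5@12:L]
Beat 7 (R): throw ball1 h=7 -> lands@14:L; in-air after throw: [b3@8:L b4@9:R b2@10:L b5@12:L b1@14:L]
Beat 8 (L): throw ball3 h=5 -> lands@13:R; in-air after throw: [b4@9:R b2@10:L b5@12:L b3@13:R b1@14:L]
Beat 9 (R): throw ball4 h=2 -> lands@11:R; in-air after throw: [b2@10:L b4@11:R b5@12:L b3@13:R b1@14:L]
Beat 10 (L): throw ball2 h=6 -> lands@16:L; in-air after throw: [b4@11:R b5@12:L b3@13:R b1@14:L b2@16:L]
Beat 11 (R): throw ball4 h=7 -> lands@18:L; in-air after throw: [b5@12:L b3@13:R b1@14:L b2@16:L b4@18:L]
Beat 12 (L): throw ball5 h=5 -> lands@17:R; in-air after throw: [b3@13:R b1@14:L b2@16:L b5@17:R b4@18:L]
Beat 13 (R): throw ball3 h=2 -> lands@15:R; in-air after throw: [b1@14:L b3@15:R b2@16:L b5@17:R b4@18:L]

Answer: ball1:lands@14:L ball2:lands@16:L ball5:lands@17:R ball4:lands@18:L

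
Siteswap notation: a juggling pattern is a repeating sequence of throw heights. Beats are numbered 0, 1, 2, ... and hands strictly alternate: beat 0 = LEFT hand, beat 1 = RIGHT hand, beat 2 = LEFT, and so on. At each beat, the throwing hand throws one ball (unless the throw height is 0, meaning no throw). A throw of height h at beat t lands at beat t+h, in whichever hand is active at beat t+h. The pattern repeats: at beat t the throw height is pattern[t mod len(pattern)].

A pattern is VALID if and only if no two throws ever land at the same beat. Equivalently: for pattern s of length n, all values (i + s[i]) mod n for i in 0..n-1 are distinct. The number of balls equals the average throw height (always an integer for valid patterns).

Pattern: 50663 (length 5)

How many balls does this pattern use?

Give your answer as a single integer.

Answer: 4

Derivation:
Pattern = [5, 0, 6, 6, 3], length n = 5
  position 0: throw height = 5, running sum = 5
  position 1: throw height = 0, running sum = 5
  position 2: throw height = 6, running sum = 11
  position 3: throw height = 6, running sum = 17
  position 4: throw height = 3, running sum = 20
Total sum = 20; balls = sum / n = 20 / 5 = 4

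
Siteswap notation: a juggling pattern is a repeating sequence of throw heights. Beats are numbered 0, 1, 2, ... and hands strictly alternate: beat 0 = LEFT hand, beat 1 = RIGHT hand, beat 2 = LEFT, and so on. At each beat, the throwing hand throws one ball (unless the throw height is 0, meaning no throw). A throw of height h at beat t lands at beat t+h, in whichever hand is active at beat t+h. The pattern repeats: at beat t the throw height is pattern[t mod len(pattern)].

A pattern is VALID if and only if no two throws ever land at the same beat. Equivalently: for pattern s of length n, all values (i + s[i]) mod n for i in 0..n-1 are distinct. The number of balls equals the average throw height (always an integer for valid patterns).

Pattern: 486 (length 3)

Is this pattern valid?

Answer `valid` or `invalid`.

Answer: valid

Derivation:
i=0: (i + s[i]) mod n = (0 + 4) mod 3 = 1
i=1: (i + s[i]) mod n = (1 + 8) mod 3 = 0
i=2: (i + s[i]) mod n = (2 + 6) mod 3 = 2
Residues: [1, 0, 2], distinct: True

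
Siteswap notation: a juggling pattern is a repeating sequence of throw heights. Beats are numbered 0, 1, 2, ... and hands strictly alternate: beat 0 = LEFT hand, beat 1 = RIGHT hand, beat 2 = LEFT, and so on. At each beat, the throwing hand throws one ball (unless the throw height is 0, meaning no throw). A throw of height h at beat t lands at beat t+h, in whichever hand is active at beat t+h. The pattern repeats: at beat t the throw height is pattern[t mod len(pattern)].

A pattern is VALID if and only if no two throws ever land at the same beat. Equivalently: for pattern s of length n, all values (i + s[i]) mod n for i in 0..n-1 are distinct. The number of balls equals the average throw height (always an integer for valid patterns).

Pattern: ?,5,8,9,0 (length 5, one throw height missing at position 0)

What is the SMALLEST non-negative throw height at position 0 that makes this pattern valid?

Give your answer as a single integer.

i=0: s[i]=? (unknown)
i=1: (1 + 5) mod 5 = 1
i=2: (2 + 8) mod 5 = 0
i=3: (3 + 9) mod 5 = 2
i=4: (4 + 0) mod 5 = 4
Known residues: [0, 1, 2, 4]; need a permutation of 0..4, so missing residue r = 3
Need (0 + s) mod 5 = 3; smallest s = (3 - 0) mod 5 = 3

Answer: 3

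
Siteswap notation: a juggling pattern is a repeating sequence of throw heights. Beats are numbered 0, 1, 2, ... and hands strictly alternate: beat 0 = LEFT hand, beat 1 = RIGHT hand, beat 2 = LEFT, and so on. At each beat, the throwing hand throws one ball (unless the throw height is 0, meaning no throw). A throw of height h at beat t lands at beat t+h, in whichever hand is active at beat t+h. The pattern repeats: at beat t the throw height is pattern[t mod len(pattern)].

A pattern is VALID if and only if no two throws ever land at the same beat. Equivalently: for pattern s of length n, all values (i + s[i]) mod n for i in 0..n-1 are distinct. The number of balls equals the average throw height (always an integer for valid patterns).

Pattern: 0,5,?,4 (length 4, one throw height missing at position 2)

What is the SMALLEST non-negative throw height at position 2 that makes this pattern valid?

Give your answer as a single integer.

Answer: 3

Derivation:
i=0: (0 + 0) mod 4 = 0
i=1: (1 + 5) mod 4 = 2
i=2: s[i]=? (unknown)
i=3: (3 + 4) mod 4 = 3
Known residues: [0, 2, 3]; need a permutation of 0..3, so missing residue r = 1
Need (2 + s) mod 4 = 1; smallest s = (1 - 2) mod 4 = 3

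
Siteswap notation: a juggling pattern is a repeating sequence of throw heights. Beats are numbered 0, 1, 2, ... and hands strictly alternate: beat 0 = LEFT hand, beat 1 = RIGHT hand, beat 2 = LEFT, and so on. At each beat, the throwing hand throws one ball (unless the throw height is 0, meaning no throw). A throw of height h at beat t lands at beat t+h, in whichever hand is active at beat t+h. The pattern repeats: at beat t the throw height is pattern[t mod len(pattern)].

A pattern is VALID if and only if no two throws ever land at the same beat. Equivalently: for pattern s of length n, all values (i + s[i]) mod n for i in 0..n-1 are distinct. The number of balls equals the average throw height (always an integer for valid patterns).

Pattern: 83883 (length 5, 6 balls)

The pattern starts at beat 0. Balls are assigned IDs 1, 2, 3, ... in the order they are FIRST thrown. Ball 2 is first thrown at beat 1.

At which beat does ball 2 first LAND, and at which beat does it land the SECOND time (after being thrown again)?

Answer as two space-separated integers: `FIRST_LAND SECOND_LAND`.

Beat 0 (L): throw ball1 h=8 -> lands@8:L; in-air after throw: [b1@8:L]
Beat 1 (R): throw ball2 h=3 -> lands@4:L; in-air after throw: [b2@4:L b1@8:L]
Beat 2 (L): throw ball3 h=8 -> lands@10:L; in-air after throw: [b2@4:L b1@8:L b3@10:L]
Beat 3 (R): throw ball4 h=8 -> lands@11:R; in-air after throw: [b2@4:L b1@8:L b3@10:L b4@11:R]
Beat 4 (L): throw ball2 h=3 -> lands@7:R; in-air after throw: [b2@7:R b1@8:L b3@10:L b4@11:R]
Beat 5 (R): throw ball5 h=8 -> lands@13:R; in-air after throw: [b2@7:R b1@8:L b3@10:L b4@11:R b5@13:R]
Beat 6 (L): throw ball6 h=3 -> lands@9:R; in-air after throw: [b2@7:R b1@8:L b6@9:R b3@10:L b4@11:R b5@13:R]
Beat 7 (R): throw ball2 h=8 -> lands@15:R; in-air after throw: [b1@8:L b6@9:R b3@10:L b4@11:R b5@13:R b2@15:R]
Ball 2: thrown@1 h=3 -> first land @4; rethrown@4 h=3 -> second land @7

Answer: 4 7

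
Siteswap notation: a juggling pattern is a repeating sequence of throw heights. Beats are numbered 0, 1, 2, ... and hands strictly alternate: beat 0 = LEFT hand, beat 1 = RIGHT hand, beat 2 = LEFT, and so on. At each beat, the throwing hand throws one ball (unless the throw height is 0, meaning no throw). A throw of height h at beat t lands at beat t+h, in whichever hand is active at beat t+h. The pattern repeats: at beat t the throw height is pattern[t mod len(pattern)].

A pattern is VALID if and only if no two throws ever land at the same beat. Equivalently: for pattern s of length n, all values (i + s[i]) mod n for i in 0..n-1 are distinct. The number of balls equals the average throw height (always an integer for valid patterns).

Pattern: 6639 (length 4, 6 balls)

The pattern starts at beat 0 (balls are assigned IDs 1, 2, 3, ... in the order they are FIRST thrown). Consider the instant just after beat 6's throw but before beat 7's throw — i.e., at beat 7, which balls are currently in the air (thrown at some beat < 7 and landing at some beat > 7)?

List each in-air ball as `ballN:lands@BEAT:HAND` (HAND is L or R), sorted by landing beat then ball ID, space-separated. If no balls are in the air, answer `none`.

Answer: ball1:lands@9:R ball5:lands@10:L ball3:lands@11:R ball4:lands@12:L

Derivation:
Beat 0 (L): throw ball1 h=6 -> lands@6:L; in-air after throw: [b1@6:L]
Beat 1 (R): throw ball2 h=6 -> lands@7:R; in-air after throw: [b1@6:L b2@7:R]
Beat 2 (L): throw ball3 h=3 -> lands@5:R; in-air after throw: [b3@5:R b1@6:L b2@7:R]
Beat 3 (R): throw ball4 h=9 -> lands@12:L; in-air after throw: [b3@5:R b1@6:L b2@7:R b4@12:L]
Beat 4 (L): throw ball5 h=6 -> lands@10:L; in-air after throw: [b3@5:R b1@6:L b2@7:R b5@10:L b4@12:L]
Beat 5 (R): throw ball3 h=6 -> lands@11:R; in-air after throw: [b1@6:L b2@7:R b5@10:L b3@11:R b4@12:L]
Beat 6 (L): throw ball1 h=3 -> lands@9:R; in-air after throw: [b2@7:R b1@9:R b5@10:L b3@11:R b4@12:L]
Beat 7 (R): throw ball2 h=9 -> lands@16:L; in-air after throw: [b1@9:R b5@10:L b3@11:R b4@12:L b2@16:L]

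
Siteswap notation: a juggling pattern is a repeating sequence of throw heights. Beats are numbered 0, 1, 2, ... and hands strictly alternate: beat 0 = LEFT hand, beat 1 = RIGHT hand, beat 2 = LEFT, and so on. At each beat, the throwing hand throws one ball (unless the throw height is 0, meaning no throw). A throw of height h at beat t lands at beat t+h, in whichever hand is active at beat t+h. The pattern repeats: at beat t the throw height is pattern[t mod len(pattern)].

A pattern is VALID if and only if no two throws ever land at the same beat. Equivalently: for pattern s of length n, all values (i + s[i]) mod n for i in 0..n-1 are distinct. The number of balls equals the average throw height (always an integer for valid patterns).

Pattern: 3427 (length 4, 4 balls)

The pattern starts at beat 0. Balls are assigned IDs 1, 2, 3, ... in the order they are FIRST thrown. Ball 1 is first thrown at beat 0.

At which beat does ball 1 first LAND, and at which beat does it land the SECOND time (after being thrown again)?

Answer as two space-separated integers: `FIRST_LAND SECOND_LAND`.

Beat 0 (L): throw ball1 h=3 -> lands@3:R; in-air after throw: [b1@3:R]
Beat 1 (R): throw ball2 h=4 -> lands@5:R; in-air after throw: [b1@3:R b2@5:R]
Beat 2 (L): throw ball3 h=2 -> lands@4:L; in-air after throw: [b1@3:R b3@4:L b2@5:R]
Beat 3 (R): throw ball1 h=7 -> lands@10:L; in-air after throw: [b3@4:L b2@5:R b1@10:L]
Beat 4 (L): throw ball3 h=3 -> lands@7:R; in-air after throw: [b2@5:R b3@7:R b1@10:L]
Beat 5 (R): throw ball2 h=4 -> lands@9:R; in-air after throw: [b3@7:R b2@9:R b1@10:L]
Beat 6 (L): throw ball4 h=2 -> lands@8:L; in-air after throw: [b3@7:R b4@8:L b2@9:R b1@10:L]
Beat 7 (R): throw ball3 h=7 -> lands@14:L; in-air after throw: [b4@8:L b2@9:R b1@10:L b3@14:L]
Beat 8 (L): throw ball4 h=3 -> lands@11:R; in-air after throw: [b2@9:R b1@10:L b4@11:R b3@14:L]
Beat 9 (R): throw ball2 h=4 -> lands@13:R; in-air after throw: [b1@10:L b4@11:R b2@13:R b3@14:L]
Beat 10 (L): throw ball1 h=2 -> lands@12:L; in-air after throw: [b4@11:R b1@12:L b2@13:R b3@14:L]
Ball 1: thrown@0 h=3 -> first land @3; rethrown@3 h=7 -> second land @10

Answer: 3 10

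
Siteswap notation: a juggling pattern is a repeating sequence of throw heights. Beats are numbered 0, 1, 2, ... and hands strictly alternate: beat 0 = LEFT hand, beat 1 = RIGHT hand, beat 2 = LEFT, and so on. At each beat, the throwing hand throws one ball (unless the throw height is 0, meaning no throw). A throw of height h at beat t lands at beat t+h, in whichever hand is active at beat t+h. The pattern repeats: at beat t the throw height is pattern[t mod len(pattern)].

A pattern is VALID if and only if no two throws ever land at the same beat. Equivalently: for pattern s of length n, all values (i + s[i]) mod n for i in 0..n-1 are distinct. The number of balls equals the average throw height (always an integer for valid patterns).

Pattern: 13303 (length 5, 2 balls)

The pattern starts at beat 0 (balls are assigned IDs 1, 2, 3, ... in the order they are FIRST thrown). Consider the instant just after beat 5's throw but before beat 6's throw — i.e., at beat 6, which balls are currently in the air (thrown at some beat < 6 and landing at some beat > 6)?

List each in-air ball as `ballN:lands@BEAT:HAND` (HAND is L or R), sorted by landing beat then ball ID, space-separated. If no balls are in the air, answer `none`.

Beat 0 (L): throw ball1 h=1 -> lands@1:R; in-air after throw: [b1@1:R]
Beat 1 (R): throw ball1 h=3 -> lands@4:L; in-air after throw: [b1@4:L]
Beat 2 (L): throw ball2 h=3 -> lands@5:R; in-air after throw: [b1@4:L b2@5:R]
Beat 4 (L): throw ball1 h=3 -> lands@7:R; in-air after throw: [b2@5:R b1@7:R]
Beat 5 (R): throw ball2 h=1 -> lands@6:L; in-air after throw: [b2@6:L b1@7:R]
Beat 6 (L): throw ball2 h=3 -> lands@9:R; in-air after throw: [b1@7:R b2@9:R]

Answer: ball1:lands@7:R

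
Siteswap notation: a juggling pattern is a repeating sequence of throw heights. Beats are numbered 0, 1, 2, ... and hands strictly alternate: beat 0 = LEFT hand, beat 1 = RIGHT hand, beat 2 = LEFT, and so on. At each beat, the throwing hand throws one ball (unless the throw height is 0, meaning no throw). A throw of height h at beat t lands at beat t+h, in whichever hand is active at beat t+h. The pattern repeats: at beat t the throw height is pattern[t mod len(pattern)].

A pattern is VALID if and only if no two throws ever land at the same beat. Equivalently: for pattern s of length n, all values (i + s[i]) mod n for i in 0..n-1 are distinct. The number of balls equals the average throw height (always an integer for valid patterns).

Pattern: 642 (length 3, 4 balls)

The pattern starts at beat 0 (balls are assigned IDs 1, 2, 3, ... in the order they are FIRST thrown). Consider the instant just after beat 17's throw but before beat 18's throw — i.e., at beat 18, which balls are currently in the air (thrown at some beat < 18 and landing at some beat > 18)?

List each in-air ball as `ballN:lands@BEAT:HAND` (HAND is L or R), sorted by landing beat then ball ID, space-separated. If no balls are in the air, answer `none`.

Beat 0 (L): throw ball1 h=6 -> lands@6:L; in-air after throw: [b1@6:L]
Beat 1 (R): throw ball2 h=4 -> lands@5:R; in-air after throw: [b2@5:R b1@6:L]
Beat 2 (L): throw ball3 h=2 -> lands@4:L; in-air after throw: [b3@4:L b2@5:R b1@6:L]
Beat 3 (R): throw ball4 h=6 -> lands@9:R; in-air after throw: [b3@4:L b2@5:R b1@6:L b4@9:R]
Beat 4 (L): throw ball3 h=4 -> lands@8:L; in-air after throw: [b2@5:R b1@6:L b3@8:L b4@9:R]
Beat 5 (R): throw ball2 h=2 -> lands@7:R; in-air after throw: [b1@6:L b2@7:R b3@8:L b4@9:R]
Beat 6 (L): throw ball1 h=6 -> lands@12:L; in-air after throw: [b2@7:R b3@8:L b4@9:R b1@12:L]
Beat 7 (R): throw ball2 h=4 -> lands@11:R; in-air after throw: [b3@8:L b4@9:R b2@11:R b1@12:L]
Beat 8 (L): throw ball3 h=2 -> lands@10:L; in-air after throw: [b4@9:R b3@10:L b2@11:R b1@12:L]
Beat 9 (R): throw ball4 h=6 -> lands@15:R; in-air after throw: [b3@10:L b2@11:R b1@12:L b4@15:R]
Beat 10 (L): throw ball3 h=4 -> lands@14:L; in-air after throw: [b2@11:R b1@12:L b3@14:L b4@15:R]
Beat 11 (R): throw ball2 h=2 -> lands@13:R; in-air after throw: [b1@12:L b2@13:R b3@14:L b4@15:R]
Beat 12 (L): throw ball1 h=6 -> lands@18:L; in-air after throw: [b2@13:R b3@14:L b4@15:R b1@18:L]
Beat 13 (R): throw ball2 h=4 -> lands@17:R; in-air after throw: [b3@14:L b4@15:R b2@17:R b1@18:L]
Beat 14 (L): throw ball3 h=2 -> lands@16:L; in-air after throw: [b4@15:R b3@16:L b2@17:R b1@18:L]
Beat 15 (R): throw ball4 h=6 -> lands@21:R; in-air after throw: [b3@16:L b2@17:R b1@18:L b4@21:R]
Beat 16 (L): throw ball3 h=4 -> lands@20:L; in-air after throw: [b2@17:R b1@18:L b3@20:L b4@21:R]
Beat 17 (R): throw ball2 h=2 -> lands@19:R; in-air after throw: [b1@18:L b2@19:R b3@20:L b4@21:R]
Beat 18 (L): throw ball1 h=6 -> lands@24:L; in-air after throw: [b2@19:R b3@20:L b4@21:R b1@24:L]

Answer: ball2:lands@19:R ball3:lands@20:L ball4:lands@21:R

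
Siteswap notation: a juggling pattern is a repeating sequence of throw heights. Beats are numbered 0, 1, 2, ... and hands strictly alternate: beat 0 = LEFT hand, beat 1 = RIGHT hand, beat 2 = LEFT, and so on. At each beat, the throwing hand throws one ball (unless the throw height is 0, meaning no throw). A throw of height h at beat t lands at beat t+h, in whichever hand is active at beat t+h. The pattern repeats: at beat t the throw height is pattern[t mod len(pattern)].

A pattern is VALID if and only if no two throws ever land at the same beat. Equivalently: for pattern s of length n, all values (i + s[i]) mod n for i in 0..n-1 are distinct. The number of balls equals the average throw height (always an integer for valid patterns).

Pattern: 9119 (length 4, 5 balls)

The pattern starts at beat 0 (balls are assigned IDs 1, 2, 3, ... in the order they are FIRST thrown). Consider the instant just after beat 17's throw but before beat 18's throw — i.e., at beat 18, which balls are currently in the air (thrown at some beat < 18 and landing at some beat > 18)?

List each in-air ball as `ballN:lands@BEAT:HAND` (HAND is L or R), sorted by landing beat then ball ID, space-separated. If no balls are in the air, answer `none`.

Answer: ball1:lands@20:L ball2:lands@21:R ball3:lands@24:L ball4:lands@25:R

Derivation:
Beat 0 (L): throw ball1 h=9 -> lands@9:R; in-air after throw: [b1@9:R]
Beat 1 (R): throw ball2 h=1 -> lands@2:L; in-air after throw: [b2@2:L b1@9:R]
Beat 2 (L): throw ball2 h=1 -> lands@3:R; in-air after throw: [b2@3:R b1@9:R]
Beat 3 (R): throw ball2 h=9 -> lands@12:L; in-air after throw: [b1@9:R b2@12:L]
Beat 4 (L): throw ball3 h=9 -> lands@13:R; in-air after throw: [b1@9:R b2@12:L b3@13:R]
Beat 5 (R): throw ball4 h=1 -> lands@6:L; in-air after throw: [b4@6:L b1@9:R b2@12:L b3@13:R]
Beat 6 (L): throw ball4 h=1 -> lands@7:R; in-air after throw: [b4@7:R b1@9:R b2@12:L b3@13:R]
Beat 7 (R): throw ball4 h=9 -> lands@16:L; in-air after throw: [b1@9:R b2@12:L b3@13:R b4@16:L]
Beat 8 (L): throw ball5 h=9 -> lands@17:R; in-air after throw: [b1@9:R b2@12:L b3@13:R b4@16:L b5@17:R]
Beat 9 (R): throw ball1 h=1 -> lands@10:L; in-air after throw: [b1@10:L b2@12:L b3@13:R b4@16:L b5@17:R]
Beat 10 (L): throw ball1 h=1 -> lands@11:R; in-air after throw: [b1@11:R b2@12:L b3@13:R b4@16:L b5@17:R]
Beat 11 (R): throw ball1 h=9 -> lands@20:L; in-air after throw: [b2@12:L b3@13:R b4@16:L b5@17:R b1@20:L]
Beat 12 (L): throw ball2 h=9 -> lands@21:R; in-air after throw: [b3@13:R b4@16:L b5@17:R b1@20:L b2@21:R]
Beat 13 (R): throw ball3 h=1 -> lands@14:L; in-air after throw: [b3@14:L b4@16:L b5@17:R b1@20:L b2@21:R]
Beat 14 (L): throw ball3 h=1 -> lands@15:R; in-air after throw: [b3@15:R b4@16:L b5@17:R b1@20:L b2@21:R]
Beat 15 (R): throw ball3 h=9 -> lands@24:L; in-air after throw: [b4@16:L b5@17:R b1@20:L b2@21:R b3@24:L]
Beat 16 (L): throw ball4 h=9 -> lands@25:R; in-air after throw: [b5@17:R b1@20:L b2@21:R b3@24:L b4@25:R]
Beat 17 (R): throw ball5 h=1 -> lands@18:L; in-air after throw: [b5@18:L b1@20:L b2@21:R b3@24:L b4@25:R]
Beat 18 (L): throw ball5 h=1 -> lands@19:R; in-air after throw: [b5@19:R b1@20:L b2@21:R b3@24:L b4@25:R]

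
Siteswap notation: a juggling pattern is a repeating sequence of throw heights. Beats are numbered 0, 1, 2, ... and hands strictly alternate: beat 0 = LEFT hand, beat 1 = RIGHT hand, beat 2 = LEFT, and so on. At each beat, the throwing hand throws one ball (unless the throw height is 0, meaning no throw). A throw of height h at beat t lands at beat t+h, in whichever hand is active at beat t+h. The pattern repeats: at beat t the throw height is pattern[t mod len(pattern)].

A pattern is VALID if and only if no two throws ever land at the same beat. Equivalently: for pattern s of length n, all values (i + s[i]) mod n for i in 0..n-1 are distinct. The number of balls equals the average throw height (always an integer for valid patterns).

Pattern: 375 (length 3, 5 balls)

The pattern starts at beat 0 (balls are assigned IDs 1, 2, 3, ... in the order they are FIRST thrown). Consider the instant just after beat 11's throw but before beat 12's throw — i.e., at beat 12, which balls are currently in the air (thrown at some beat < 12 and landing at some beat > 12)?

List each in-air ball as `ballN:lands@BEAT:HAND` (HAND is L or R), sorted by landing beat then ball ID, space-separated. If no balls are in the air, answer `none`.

Answer: ball2:lands@13:R ball3:lands@14:L ball4:lands@16:L ball5:lands@17:R

Derivation:
Beat 0 (L): throw ball1 h=3 -> lands@3:R; in-air after throw: [b1@3:R]
Beat 1 (R): throw ball2 h=7 -> lands@8:L; in-air after throw: [b1@3:R b2@8:L]
Beat 2 (L): throw ball3 h=5 -> lands@7:R; in-air after throw: [b1@3:R b3@7:R b2@8:L]
Beat 3 (R): throw ball1 h=3 -> lands@6:L; in-air after throw: [b1@6:L b3@7:R b2@8:L]
Beat 4 (L): throw ball4 h=7 -> lands@11:R; in-air after throw: [b1@6:L b3@7:R b2@8:L b4@11:R]
Beat 5 (R): throw ball5 h=5 -> lands@10:L; in-air after throw: [b1@6:L b3@7:R b2@8:L b5@10:L b4@11:R]
Beat 6 (L): throw ball1 h=3 -> lands@9:R; in-air after throw: [b3@7:R b2@8:L b1@9:R b5@10:L b4@11:R]
Beat 7 (R): throw ball3 h=7 -> lands@14:L; in-air after throw: [b2@8:L b1@9:R b5@10:L b4@11:R b3@14:L]
Beat 8 (L): throw ball2 h=5 -> lands@13:R; in-air after throw: [b1@9:R b5@10:L b4@11:R b2@13:R b3@14:L]
Beat 9 (R): throw ball1 h=3 -> lands@12:L; in-air after throw: [b5@10:L b4@11:R b1@12:L b2@13:R b3@14:L]
Beat 10 (L): throw ball5 h=7 -> lands@17:R; in-air after throw: [b4@11:R b1@12:L b2@13:R b3@14:L b5@17:R]
Beat 11 (R): throw ball4 h=5 -> lands@16:L; in-air after throw: [b1@12:L b2@13:R b3@14:L b4@16:L b5@17:R]
Beat 12 (L): throw ball1 h=3 -> lands@15:R; in-air after throw: [b2@13:R b3@14:L b1@15:R b4@16:L b5@17:R]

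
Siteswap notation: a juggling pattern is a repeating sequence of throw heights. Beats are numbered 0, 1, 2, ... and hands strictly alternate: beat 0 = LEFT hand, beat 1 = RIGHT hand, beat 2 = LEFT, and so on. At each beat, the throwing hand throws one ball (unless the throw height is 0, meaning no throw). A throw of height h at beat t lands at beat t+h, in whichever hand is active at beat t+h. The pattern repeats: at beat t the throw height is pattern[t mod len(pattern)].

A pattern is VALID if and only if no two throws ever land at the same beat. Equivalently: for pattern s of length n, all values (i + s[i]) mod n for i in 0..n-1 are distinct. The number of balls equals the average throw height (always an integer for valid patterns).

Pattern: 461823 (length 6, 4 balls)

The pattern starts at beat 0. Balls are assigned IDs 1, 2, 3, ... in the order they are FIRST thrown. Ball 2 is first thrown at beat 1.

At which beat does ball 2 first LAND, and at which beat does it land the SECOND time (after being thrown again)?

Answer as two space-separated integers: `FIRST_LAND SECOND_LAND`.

Answer: 7 13

Derivation:
Beat 0 (L): throw ball1 h=4 -> lands@4:L; in-air after throw: [b1@4:L]
Beat 1 (R): throw ball2 h=6 -> lands@7:R; in-air after throw: [b1@4:L b2@7:R]
Beat 2 (L): throw ball3 h=1 -> lands@3:R; in-air after throw: [b3@3:R b1@4:L b2@7:R]
Beat 3 (R): throw ball3 h=8 -> lands@11:R; in-air after throw: [b1@4:L b2@7:R b3@11:R]
Beat 4 (L): throw ball1 h=2 -> lands@6:L; in-air after throw: [b1@6:L b2@7:R b3@11:R]
Beat 5 (R): throw ball4 h=3 -> lands@8:L; in-air after throw: [b1@6:L b2@7:R b4@8:L b3@11:R]
Beat 6 (L): throw ball1 h=4 -> lands@10:L; in-air after throw: [b2@7:R b4@8:L b1@10:L b3@11:R]
Beat 7 (R): throw ball2 h=6 -> lands@13:R; in-air after throw: [b4@8:L b1@10:L b3@11:R b2@13:R]
Beat 8 (L): throw ball4 h=1 -> lands@9:R; in-air after throw: [b4@9:R b1@10:L b3@11:R b2@13:R]
Beat 9 (R): throw ball4 h=8 -> lands@17:R; in-air after throw: [b1@10:L b3@11:R b2@13:R b4@17:R]
Beat 10 (L): throw ball1 h=2 -> lands@12:L; in-air after throw: [b3@11:R b1@12:L b2@13:R b4@17:R]
Beat 11 (R): throw ball3 h=3 -> lands@14:L; in-air after throw: [b1@12:L b2@13:R b3@14:L b4@17:R]
Beat 12 (L): throw ball1 h=4 -> lands@16:L; in-air after throw: [b2@13:R b3@14:L b1@16:L b4@17:R]
Beat 13 (R): throw ball2 h=6 -> lands@19:R; in-air after throw: [b3@14:L b1@16:L b4@17:R b2@19:R]
Ball 2: thrown@1 h=6 -> first land @7; rethrown@7 h=6 -> second land @13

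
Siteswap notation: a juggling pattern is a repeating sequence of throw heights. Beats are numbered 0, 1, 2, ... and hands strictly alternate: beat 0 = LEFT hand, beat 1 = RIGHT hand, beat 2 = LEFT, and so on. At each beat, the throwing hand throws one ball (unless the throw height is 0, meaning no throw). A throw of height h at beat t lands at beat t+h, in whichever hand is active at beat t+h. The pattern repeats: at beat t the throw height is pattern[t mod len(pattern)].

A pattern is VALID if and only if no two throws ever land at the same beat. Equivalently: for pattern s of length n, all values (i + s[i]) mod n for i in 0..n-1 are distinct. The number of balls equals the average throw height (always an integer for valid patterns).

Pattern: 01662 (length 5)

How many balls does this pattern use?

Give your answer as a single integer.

Pattern = [0, 1, 6, 6, 2], length n = 5
  position 0: throw height = 0, running sum = 0
  position 1: throw height = 1, running sum = 1
  position 2: throw height = 6, running sum = 7
  position 3: throw height = 6, running sum = 13
  position 4: throw height = 2, running sum = 15
Total sum = 15; balls = sum / n = 15 / 5 = 3

Answer: 3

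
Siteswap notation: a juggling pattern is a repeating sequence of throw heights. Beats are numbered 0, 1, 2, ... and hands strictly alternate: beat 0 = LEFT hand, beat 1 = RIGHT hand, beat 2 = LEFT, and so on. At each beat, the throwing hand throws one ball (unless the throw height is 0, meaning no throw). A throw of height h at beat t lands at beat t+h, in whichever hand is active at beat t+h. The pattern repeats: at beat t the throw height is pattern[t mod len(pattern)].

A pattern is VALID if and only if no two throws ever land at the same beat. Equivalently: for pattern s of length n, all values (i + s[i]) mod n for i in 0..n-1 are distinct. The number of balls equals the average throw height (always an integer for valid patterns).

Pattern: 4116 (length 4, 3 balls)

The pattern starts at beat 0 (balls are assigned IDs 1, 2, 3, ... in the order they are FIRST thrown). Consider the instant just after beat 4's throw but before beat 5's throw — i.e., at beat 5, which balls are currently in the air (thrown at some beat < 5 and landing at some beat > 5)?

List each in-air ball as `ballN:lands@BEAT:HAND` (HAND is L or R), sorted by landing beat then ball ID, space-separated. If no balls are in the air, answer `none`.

Beat 0 (L): throw ball1 h=4 -> lands@4:L; in-air after throw: [b1@4:L]
Beat 1 (R): throw ball2 h=1 -> lands@2:L; in-air after throw: [b2@2:L b1@4:L]
Beat 2 (L): throw ball2 h=1 -> lands@3:R; in-air after throw: [b2@3:R b1@4:L]
Beat 3 (R): throw ball2 h=6 -> lands@9:R; in-air after throw: [b1@4:L b2@9:R]
Beat 4 (L): throw ball1 h=4 -> lands@8:L; in-air after throw: [b1@8:L b2@9:R]
Beat 5 (R): throw ball3 h=1 -> lands@6:L; in-air after throw: [b3@6:L b1@8:L b2@9:R]

Answer: ball1:lands@8:L ball2:lands@9:R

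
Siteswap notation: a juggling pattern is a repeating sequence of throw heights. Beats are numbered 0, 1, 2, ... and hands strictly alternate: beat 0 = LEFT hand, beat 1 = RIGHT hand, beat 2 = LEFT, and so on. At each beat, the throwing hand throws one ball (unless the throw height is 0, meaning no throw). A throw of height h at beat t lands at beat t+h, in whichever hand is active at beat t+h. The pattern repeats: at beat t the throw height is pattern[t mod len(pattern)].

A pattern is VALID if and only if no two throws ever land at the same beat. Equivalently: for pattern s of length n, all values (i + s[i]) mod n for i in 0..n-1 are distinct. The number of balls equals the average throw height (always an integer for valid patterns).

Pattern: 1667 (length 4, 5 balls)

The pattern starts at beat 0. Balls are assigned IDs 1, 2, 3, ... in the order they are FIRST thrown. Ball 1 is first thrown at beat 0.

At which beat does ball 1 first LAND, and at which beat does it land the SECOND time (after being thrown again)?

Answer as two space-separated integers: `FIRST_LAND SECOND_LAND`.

Answer: 1 7

Derivation:
Beat 0 (L): throw ball1 h=1 -> lands@1:R; in-air after throw: [b1@1:R]
Beat 1 (R): throw ball1 h=6 -> lands@7:R; in-air after throw: [b1@7:R]
Beat 2 (L): throw ball2 h=6 -> lands@8:L; in-air after throw: [b1@7:R b2@8:L]
Beat 3 (R): throw ball3 h=7 -> lands@10:L; in-air after throw: [b1@7:R b2@8:L b3@10:L]
Beat 4 (L): throw ball4 h=1 -> lands@5:R; in-air after throw: [b4@5:R b1@7:R b2@8:L b3@10:L]
Beat 5 (R): throw ball4 h=6 -> lands@11:R; in-air after throw: [b1@7:R b2@8:L b3@10:L b4@11:R]
Beat 6 (L): throw ball5 h=6 -> lands@12:L; in-air after throw: [b1@7:R b2@8:L b3@10:L b4@11:R b5@12:L]
Beat 7 (R): throw ball1 h=7 -> lands@14:L; in-air after throw: [b2@8:L b3@10:L b4@11:R b5@12:L b1@14:L]
Ball 1: thrown@0 h=1 -> first land @1; rethrown@1 h=6 -> second land @7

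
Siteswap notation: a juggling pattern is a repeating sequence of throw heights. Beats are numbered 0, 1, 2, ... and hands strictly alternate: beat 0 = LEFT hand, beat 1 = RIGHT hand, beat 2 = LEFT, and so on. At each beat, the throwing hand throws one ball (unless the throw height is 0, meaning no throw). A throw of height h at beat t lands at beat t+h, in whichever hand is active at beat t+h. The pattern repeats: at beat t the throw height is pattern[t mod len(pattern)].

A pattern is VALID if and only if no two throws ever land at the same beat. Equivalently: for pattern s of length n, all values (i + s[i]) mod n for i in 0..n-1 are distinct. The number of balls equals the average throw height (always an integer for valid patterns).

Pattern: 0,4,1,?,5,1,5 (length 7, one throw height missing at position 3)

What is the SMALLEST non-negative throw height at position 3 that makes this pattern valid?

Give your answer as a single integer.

i=0: (0 + 0) mod 7 = 0
i=1: (1 + 4) mod 7 = 5
i=2: (2 + 1) mod 7 = 3
i=3: s[i]=? (unknown)
i=4: (4 + 5) mod 7 = 2
i=5: (5 + 1) mod 7 = 6
i=6: (6 + 5) mod 7 = 4
Known residues: [0, 2, 3, 4, 5, 6]; need a permutation of 0..6, so missing residue r = 1
Need (3 + s) mod 7 = 1; smallest s = (1 - 3) mod 7 = 5

Answer: 5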